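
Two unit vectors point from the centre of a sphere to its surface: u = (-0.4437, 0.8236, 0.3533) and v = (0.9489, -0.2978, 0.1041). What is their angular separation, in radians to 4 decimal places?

2.2518 rad

u·v = -0.6295; |u| = 1.0000, |v| = 1.0000.
cos θ = (u·v)/(|u||v|) = -0.6295, so θ = 2.2518 rad.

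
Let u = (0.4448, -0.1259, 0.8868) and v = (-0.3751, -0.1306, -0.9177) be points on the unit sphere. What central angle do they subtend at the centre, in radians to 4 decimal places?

2.8732 rad

u·v = -0.9642; |u| = 1.0001, |v| = 1.0000.
cos θ = (u·v)/(|u||v|) = -0.9642, so θ = 2.8732 rad.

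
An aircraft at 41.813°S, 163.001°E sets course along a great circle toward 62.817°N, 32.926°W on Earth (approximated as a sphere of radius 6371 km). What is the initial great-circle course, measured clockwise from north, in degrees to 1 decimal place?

18.7°

Δλ = 164.073° = 2.8636 rad.
y = sin Δλ · cos φ₂ = (0.2744)(0.4568) = 0.1254
x = cos φ₁ sin φ₂ − sin φ₁ cos φ₂ cos Δλ = (0.7453)(0.8896) − (-0.6667)(0.4568)(-0.9616) = 0.3701
θ = atan2(y, x) = 18.71°, so the bearing is 18.7°.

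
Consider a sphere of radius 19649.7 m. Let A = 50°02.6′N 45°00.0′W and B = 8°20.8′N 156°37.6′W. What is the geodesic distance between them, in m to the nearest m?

33287 m

With latitudes φ₁ = 50.043°, φ₂ = 8.347° and longitude difference Δλ = -111.627°:
cos c = sin φ₁ sin φ₂ + cos φ₁ cos φ₂ cos Δλ = (0.7665)(0.1452) + (0.6422)(0.9894)(-0.3686) = -0.12291,
so c = arccos(-0.12291) = 1.69402 rad.
Distance = R·c = 19649.7 × 1.6940 ≈ 33287 m.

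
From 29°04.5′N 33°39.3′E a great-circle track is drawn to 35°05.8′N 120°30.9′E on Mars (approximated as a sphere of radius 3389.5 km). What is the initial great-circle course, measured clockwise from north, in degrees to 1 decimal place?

59.5°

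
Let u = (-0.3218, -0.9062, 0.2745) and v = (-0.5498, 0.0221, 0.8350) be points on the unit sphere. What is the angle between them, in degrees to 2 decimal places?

67.29°

u·v = 0.3861; |u| = 1.0001, |v| = 1.0000.
cos θ = (u·v)/(|u||v|) = 0.3861, so θ = 67.29°.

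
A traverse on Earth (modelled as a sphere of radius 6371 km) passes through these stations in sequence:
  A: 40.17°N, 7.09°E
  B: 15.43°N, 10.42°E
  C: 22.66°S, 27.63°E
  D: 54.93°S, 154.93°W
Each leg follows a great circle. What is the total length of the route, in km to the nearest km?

18785 km

Leg A→B: central angle 0.4348 rad, distance 2769.8 km.
Leg B→C: central angle 0.7269 rad, distance 4631.3 km.
Leg C→D: central angle 1.7868 rad, distance 11384.0 km.
Total: 2769.8 + 4631.3 + 11384.0 ≈ 18785 km.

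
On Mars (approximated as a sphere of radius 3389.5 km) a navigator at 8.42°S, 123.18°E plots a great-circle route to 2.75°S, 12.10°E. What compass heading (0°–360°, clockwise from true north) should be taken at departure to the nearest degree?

Δλ = -111.080° = -1.9387 rad.
y = sin Δλ · cos φ₂ = (-0.9331)(0.9988) = -0.9320
x = cos φ₁ sin φ₂ − sin φ₁ cos φ₂ cos Δλ = (0.9892)(-0.0480) − (-0.1464)(0.9988)(-0.3597) = -0.1001
θ = atan2(y, x) = -96.13°; adding 360° gives 264°.

264°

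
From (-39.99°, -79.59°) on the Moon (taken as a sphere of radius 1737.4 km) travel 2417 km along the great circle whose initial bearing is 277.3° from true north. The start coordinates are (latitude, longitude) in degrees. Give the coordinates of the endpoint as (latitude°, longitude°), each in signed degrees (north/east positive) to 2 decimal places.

-1.09°, -157.04°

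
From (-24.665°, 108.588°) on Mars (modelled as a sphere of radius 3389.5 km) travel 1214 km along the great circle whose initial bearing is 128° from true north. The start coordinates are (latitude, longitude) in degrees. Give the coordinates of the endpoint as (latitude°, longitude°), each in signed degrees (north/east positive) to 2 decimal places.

Angular distance δ = d/R = 1214/3389.5 = 0.35816 rad; initial bearing θ = 2.2340 rad.
sin φ₂ = sin φ₁ cos δ + cos φ₁ sin δ cos θ = (-0.4173)(0.9365) + (0.9088)(0.3506)(-0.6157) = -0.5870, so φ₂ = -35.94°.
Δλ = atan2(sin θ sin δ cos φ₁, cos δ − sin φ₁ sin φ₂) = atan2(0.2510, 0.6916) = 19.950°.
λ₂ = 108.588° + 19.950° = 128.54°.

-35.94°, 128.54°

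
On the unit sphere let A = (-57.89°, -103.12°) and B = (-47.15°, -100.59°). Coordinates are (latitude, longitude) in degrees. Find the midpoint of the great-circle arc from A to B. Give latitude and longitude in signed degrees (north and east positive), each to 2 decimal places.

Central angle δ = 0.1893 rad. Interpolating on the sphere with fraction f = 0.5:
P = [sin((1−f)δ)·A + sin(fδ)·B] / sin δ = 0.5022·A + 0.5022·B in Cartesian coordinates,
giving P = (-0.1234, -0.5958, -0.7936), i.e. latitude -52.53°, longitude -101.70°.

-52.53°, -101.70°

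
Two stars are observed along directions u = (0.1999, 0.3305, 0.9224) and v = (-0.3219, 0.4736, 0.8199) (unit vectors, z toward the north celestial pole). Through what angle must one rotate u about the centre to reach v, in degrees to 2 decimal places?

31.96°

u·v = 0.8485; |u| = 1.0000, |v| = 1.0001.
cos θ = (u·v)/(|u||v|) = 0.8484, so θ = 31.96°.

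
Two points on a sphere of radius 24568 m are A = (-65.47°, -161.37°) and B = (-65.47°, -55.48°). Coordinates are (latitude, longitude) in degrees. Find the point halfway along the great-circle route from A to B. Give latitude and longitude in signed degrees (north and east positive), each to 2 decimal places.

The central angle between A and B is δ = 0.6754 rad.
With f = 0.5, the slerp weights are sin((1−f)δ)/sin δ = 0.5299 and sin(fδ)/sin δ = 0.5299.
Weighted sum of the unit vectors: (0.5299)·(-0.3934,-0.1326,-0.9097) + (0.5299)·(0.2353,-0.3421,-0.9097) = (-0.0838, -0.2516, -0.9642).
Converting back: φ = atan2(z, √(x²+y²)) = -74.62°, λ = atan2(y, x) = -108.42°.

-74.62°, -108.42°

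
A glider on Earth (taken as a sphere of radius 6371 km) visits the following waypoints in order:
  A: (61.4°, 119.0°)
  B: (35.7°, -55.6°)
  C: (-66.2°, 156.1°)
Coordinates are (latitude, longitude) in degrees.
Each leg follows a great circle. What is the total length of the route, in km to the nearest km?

25260 km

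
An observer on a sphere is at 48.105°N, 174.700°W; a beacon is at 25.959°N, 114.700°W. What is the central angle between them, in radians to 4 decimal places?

0.8943 rad

In radians: φ₁ = 0.8396, φ₂ = 0.4531, Δλ = 60.000° = 1.0472 rad.
Haversine: a = sin²(Δφ/2) + cos φ₁ cos φ₂ sin²(Δλ/2) = 0.0369 + (0.6678)(0.8991)(0.2500) = 0.18699.
Central angle c = 2·arcsin(√a) = 0.89435 rad.
So the angular separation is 0.8943 rad.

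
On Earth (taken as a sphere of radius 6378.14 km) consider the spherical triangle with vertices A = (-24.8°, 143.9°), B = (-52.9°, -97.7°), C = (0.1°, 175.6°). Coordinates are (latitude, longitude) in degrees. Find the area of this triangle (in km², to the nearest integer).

Side lengths (central angles): a = 1.5375, b = 0.6894, c = 1.4966 rad; semiperimeter s = 1.8618.
By l'Huilier's theorem, tan(E/4) = √[tan(s/2) tan((s−a)/2) tan((s−b)/2) tan((s−c)/2)], giving spherical excess E = 0.6507 rad.
Area = E·R² = 0.6507 × (6378.14)² ≈ 26471650 km².

26471650 km²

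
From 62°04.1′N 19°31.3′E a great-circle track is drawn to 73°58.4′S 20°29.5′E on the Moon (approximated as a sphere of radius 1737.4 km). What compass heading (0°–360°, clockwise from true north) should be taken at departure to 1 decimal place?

179.6°

Δλ = 0.970° = 0.0169 rad.
y = sin Δλ · cos φ₂ = (0.0169)(0.2761) = 0.0047
x = cos φ₁ sin φ₂ − sin φ₁ cos φ₂ cos Δλ = (0.4684)(-0.9611) − (0.8835)(0.2761)(0.9999) = -0.6941
θ = atan2(y, x) = 179.61°, so the bearing is 179.6°.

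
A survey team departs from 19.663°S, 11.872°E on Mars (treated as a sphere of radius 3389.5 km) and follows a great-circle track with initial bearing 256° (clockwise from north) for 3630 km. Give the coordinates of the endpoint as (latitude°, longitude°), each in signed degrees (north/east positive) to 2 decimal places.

Angular distance δ = d/R = 3630/3389.5 = 1.07095 rad; initial bearing θ = 4.4680 rad.
sin φ₂ = sin φ₁ cos δ + cos φ₁ sin δ cos θ = (-0.3365)(0.4793) + (0.9417)(0.8777)(-0.2419) = -0.3612, so φ₂ = -21.17°.
Δλ = atan2(sin θ sin δ cos φ₁, cos δ − sin φ₁ sin φ₂) = atan2(-0.8019, 0.3577) = -65.958°.
λ₂ = 11.872° − 65.958° = -54.09°.

-21.17°, -54.09°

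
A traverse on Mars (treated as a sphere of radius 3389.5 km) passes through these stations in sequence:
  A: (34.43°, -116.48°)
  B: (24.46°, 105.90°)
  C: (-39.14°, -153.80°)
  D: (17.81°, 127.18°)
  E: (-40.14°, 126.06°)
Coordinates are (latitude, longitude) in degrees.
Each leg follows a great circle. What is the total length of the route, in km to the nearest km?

22034 km

Leg A→B: central angle 1.8970 rad, distance 6430.0 km.
Leg B→C: central angle 1.9688 rad, distance 6673.3 km.
Leg C→D: central angle 1.6232 rad, distance 5502.0 km.
Leg D→E: central angle 1.0116 rad, distance 3428.8 km.
Total: 6430.0 + 6673.3 + 5502.0 + 3428.8 ≈ 22034 km.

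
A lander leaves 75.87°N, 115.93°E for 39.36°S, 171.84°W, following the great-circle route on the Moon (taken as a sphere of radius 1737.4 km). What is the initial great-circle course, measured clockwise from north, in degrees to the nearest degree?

With φ₁ = 1.3242, φ₂ = -0.6870, Δλ = 1.2607 rad, the forward-azimuth formula gives
θ = atan2( sin Δλ cos φ₂ , cos φ₁ sin φ₂ − sin φ₁ cos φ₂ cos Δλ ) = atan2(0.7363, -0.3837) = 117.52°.
So the initial bearing is 118°.

118°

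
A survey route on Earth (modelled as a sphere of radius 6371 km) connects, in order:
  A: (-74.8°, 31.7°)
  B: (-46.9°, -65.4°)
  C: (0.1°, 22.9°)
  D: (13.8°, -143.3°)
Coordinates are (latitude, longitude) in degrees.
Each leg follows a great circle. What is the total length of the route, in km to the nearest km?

32956 km

Leg A→B: central angle 0.8197 rad, distance 5222.0 km.
Leg B→C: central angle 1.5518 rad, distance 9886.5 km.
Leg C→D: central angle 2.8014 rad, distance 17847.6 km.
Total: 5222.0 + 9886.5 + 17847.6 ≈ 32956 km.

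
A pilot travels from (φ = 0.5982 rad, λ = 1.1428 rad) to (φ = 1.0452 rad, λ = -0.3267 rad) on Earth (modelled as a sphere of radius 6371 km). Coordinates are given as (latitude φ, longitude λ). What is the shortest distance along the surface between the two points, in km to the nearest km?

In radians: φ₁ = 0.5982, φ₂ = 1.0452, Δλ = -84.196° = -1.4695 rad.
cos c = sin φ₁ sin φ₂ + cos φ₁ cos φ₂ cos Δλ = (0.5632)(0.8650) + (0.8264)(0.5017)(0.1011) = 0.52907,
so c = arccos(0.52907) = 1.01329 rad.
Distance = R·c = 6371 × 1.0133 ≈ 6456 km.

6456 km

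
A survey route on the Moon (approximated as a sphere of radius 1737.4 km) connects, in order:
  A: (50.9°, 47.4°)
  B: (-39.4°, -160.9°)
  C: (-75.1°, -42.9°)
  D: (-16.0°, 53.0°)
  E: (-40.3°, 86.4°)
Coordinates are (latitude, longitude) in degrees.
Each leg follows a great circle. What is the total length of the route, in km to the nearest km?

9997 km

Leg A→B: central angle 2.7432 rad, distance 4766.0 km.
Leg B→C: central angle 1.0238 rad, distance 1778.8 km.
Leg C→D: central angle 1.3274 rad, distance 2306.3 km.
Leg D→E: central angle 0.6595 rad, distance 1145.7 km.
Total: 4766.0 + 1778.8 + 2306.3 + 1145.7 ≈ 9997 km.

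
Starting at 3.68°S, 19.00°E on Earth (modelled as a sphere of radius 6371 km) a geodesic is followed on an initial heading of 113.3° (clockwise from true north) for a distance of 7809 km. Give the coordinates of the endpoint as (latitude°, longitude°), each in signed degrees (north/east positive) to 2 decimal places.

Angular distance δ = d/R = 7809/6371 = 1.22571 rad; initial bearing θ = 1.9775 rad.
sin φ₂ = sin φ₁ cos δ + cos φ₁ sin δ cos θ = (-0.0642)(0.3383) + (0.9979)(0.9410)(-0.3955) = -0.3932, so φ₂ = -23.15°.
Δλ = atan2(sin θ sin δ cos φ₁, cos δ − sin φ₁ sin φ₂) = atan2(0.8625, 0.3130) = 70.052°.
λ₂ = 19.000° + 70.052° = 89.05°.

-23.15°, 89.05°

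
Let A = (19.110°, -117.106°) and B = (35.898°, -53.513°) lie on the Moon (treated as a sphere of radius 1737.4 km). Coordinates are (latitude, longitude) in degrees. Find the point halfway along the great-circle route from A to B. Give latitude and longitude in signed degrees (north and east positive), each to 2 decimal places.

31.46°, -88.04°

The central angle between A and B is δ = 1.0094 rad.
With f = 0.5, the slerp weights are sin((1−f)δ)/sin δ = 0.5712 and sin(fδ)/sin δ = 0.5712.
Weighted sum of the unit vectors: (0.5712)·(-0.4305,-0.8411,0.3274) + (0.5712)·(0.4817,-0.6513,0.5863) = (0.0292, -0.8525, 0.5219).
Converting back: φ = atan2(z, √(x²+y²)) = 31.46°, λ = atan2(y, x) = -88.04°.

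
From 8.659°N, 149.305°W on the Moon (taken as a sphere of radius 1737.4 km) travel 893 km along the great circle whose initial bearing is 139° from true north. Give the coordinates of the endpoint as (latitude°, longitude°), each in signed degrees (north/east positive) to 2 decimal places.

Angular distance δ = d/R = 893/1737.4 = 0.51399 rad; initial bearing θ = 2.4260 rad.
sin φ₂ = sin φ₁ cos δ + cos φ₁ sin δ cos θ = (0.1506)(0.8708) + (0.9886)(0.4917)(-0.7547) = -0.2357, so φ₂ = -13.63°.
Δλ = atan2(sin θ sin δ cos φ₁, cos δ − sin φ₁ sin φ₂) = atan2(0.3189, 0.9063) = 19.385°.
λ₂ = -149.305° + 19.385° = -129.92°.

-13.63°, -129.92°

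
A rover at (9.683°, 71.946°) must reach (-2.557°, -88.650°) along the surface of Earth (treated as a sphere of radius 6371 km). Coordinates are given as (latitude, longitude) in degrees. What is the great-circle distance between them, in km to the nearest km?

17730 km

In radians: φ₁ = 0.1690, φ₂ = -0.0446, Δλ = -160.596° = -2.8029 rad.
Haversine: a = sin²(Δφ/2) + cos φ₁ cos φ₂ sin²(Δλ/2) = 0.0114 + (0.9858)(0.9990)(0.9716) = 0.96817.
Central angle c = 2·arcsin(√a) = 2.78285 rad.
Distance = R·c = 6371 × 2.7829 ≈ 17730 km.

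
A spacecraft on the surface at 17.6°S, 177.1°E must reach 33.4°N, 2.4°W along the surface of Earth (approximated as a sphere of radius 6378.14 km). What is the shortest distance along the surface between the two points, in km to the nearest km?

Let φ₁ = -0.3072 rad, φ₂ = 0.5829 rad, and Δλ = -3.1329 rad.
Haversine: a = sin²(Δφ/2) + cos φ₁ cos φ₂ sin²(Δλ/2) = 0.1853 + (0.9532)(0.8348)(1.0000) = 0.98109.
Central angle c = 2·arcsin(√a) = 2.86572 rad.
Distance = R·c = 6378.14 × 2.8657 ≈ 18278 km.

18278 km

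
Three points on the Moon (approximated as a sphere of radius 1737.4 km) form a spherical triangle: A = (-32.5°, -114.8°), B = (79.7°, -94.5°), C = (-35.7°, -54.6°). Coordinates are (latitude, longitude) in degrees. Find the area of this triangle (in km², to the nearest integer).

4173600 km²

Side lengths (central angles): a = 2.0519, b = 0.8580, c = 1.9684 rad; semiperimeter s = 2.4392.
By l'Huilier's theorem, tan(E/4) = √[tan(s/2) tan((s−a)/2) tan((s−b)/2) tan((s−c)/2)], giving spherical excess E = 1.3826 rad.
Area = E·R² = 1.3826 × (1737.4)² ≈ 4173600 km².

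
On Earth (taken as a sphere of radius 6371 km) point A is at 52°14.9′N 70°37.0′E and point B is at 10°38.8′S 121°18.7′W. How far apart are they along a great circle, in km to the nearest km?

15266 km

With latitudes φ₁ = 52.248°, φ₂ = -10.647° and longitude difference Δλ = 168.072°:
Haversine: a = sin²(Δφ/2) + cos φ₁ cos φ₂ sin²(Δλ/2) = 0.2722 + (0.6122)(0.9828)(0.9892) = 0.86739.
Central angle c = 2·arcsin(√a) = 2.39615 rad.
Distance = R·c = 6371 × 2.3961 ≈ 15266 km.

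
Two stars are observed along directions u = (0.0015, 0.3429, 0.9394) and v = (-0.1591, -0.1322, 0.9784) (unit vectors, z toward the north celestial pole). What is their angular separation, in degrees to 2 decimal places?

29.13°

u·v = 0.8735; |u| = 1.0000, |v| = 1.0000.
cos θ = (u·v)/(|u||v|) = 0.8735, so θ = 29.13°.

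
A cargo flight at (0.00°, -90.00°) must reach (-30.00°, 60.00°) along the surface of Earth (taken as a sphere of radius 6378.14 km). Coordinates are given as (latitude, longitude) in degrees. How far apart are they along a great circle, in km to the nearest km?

With latitudes φ₁ = 0.000°, φ₂ = -30.000° and longitude difference Δλ = 150.000°:
cos c = sin φ₁ sin φ₂ + cos φ₁ cos φ₂ cos Δλ = (0.0000)(-0.5000) + (1.0000)(0.8660)(-0.8660) = -0.75000,
so c = arccos(-0.75000) = 2.41886 rad.
Distance = R·c = 6378.14 × 2.4189 ≈ 15428 km.

15428 km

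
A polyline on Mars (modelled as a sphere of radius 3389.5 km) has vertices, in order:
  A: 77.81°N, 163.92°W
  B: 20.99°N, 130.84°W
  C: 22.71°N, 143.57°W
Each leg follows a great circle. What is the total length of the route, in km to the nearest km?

4195 km

Leg A→B: central angle 1.0294 rad, distance 3489.2 km.
Leg B→C: central angle 0.2083 rad, distance 706.1 km.
Total: 3489.2 + 706.1 ≈ 4195 km.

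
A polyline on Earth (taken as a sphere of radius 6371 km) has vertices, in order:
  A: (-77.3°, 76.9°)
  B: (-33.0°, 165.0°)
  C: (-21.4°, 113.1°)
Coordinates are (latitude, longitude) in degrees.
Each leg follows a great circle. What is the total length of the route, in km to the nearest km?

Leg A→B: central angle 1.0034 rad, distance 6392.7 km.
Leg B→C: central angle 0.8223 rad, distance 5238.9 km.
Total: 6392.7 + 5238.9 ≈ 11632 km.

11632 km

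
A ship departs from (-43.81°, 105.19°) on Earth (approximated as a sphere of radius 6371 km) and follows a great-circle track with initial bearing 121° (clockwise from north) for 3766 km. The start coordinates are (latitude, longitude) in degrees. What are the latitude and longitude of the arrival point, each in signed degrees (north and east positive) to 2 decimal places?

Angular distance δ = d/R = 3766/6371 = 0.59112 rad; initial bearing θ = 2.1118 rad.
sin φ₂ = sin φ₁ cos δ + cos φ₁ sin δ cos θ = (-0.6923)(0.8303) + (0.7216)(0.5573)(-0.5150) = -0.7819, so φ₂ = -51.44°.
Δλ = atan2(sin θ sin δ cos φ₁, cos δ − sin φ₁ sin φ₂) = atan2(0.3447, 0.2890) = 50.024°.
λ₂ = 105.190° + 50.024° = 155.21°.

-51.44°, 155.21°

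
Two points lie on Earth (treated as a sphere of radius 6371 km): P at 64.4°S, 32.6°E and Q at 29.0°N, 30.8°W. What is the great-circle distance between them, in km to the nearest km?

11736 km

With latitudes φ₁ = -64.400°, φ₂ = 29.000° and longitude difference Δλ = -63.400°:
cos c = sin φ₁ sin φ₂ + cos φ₁ cos φ₂ cos Δλ = (-0.9018)(0.4848) + (0.4321)(0.8746)(0.4478) = -0.26800,
so c = arccos(-0.26800) = 1.84212 rad.
Distance = R·c = 6371 × 1.8421 ≈ 11736 km.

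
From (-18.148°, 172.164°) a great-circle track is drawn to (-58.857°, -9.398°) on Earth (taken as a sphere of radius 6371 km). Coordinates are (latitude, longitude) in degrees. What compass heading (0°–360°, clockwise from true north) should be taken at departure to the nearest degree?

Δλ = 178.438° = 3.1143 rad.
y = sin Δλ · cos φ₂ = (0.0273)(0.5172) = 0.0141
x = cos φ₁ sin φ₂ − sin φ₁ cos φ₂ cos Δλ = (0.9503)(-0.8559) − (-0.3115)(0.5172)(-0.9996) = -0.9743
θ = atan2(y, x) = 179.17°, so the bearing is 179°.

179°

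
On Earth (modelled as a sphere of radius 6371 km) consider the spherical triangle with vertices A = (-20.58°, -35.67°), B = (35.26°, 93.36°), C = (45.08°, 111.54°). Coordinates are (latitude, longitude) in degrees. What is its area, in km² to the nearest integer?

25288623 km²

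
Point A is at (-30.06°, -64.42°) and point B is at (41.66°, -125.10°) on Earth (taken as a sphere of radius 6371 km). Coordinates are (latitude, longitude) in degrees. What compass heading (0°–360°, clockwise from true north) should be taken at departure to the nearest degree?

Δλ = -60.680° = -1.0591 rad.
y = sin Δλ · cos φ₂ = (-0.8719)(0.7471) = -0.6514
x = cos φ₁ sin φ₂ − sin φ₁ cos φ₂ cos Δλ = (0.8655)(0.6647) − (-0.5009)(0.7471)(0.4897) = 0.7586
θ = atan2(y, x) = -40.65°; adding 360° gives 319°.

319°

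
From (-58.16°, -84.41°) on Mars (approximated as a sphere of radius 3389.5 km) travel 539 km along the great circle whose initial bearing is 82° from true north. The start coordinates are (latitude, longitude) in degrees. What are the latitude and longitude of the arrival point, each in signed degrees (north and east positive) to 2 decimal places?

Angular distance δ = d/R = 539/3389.5 = 0.15902 rad; initial bearing θ = 1.4312 rad.
sin φ₂ = sin φ₁ cos δ + cos φ₁ sin δ cos θ = (-0.8495)(0.9874) + (0.5275)(0.1584)(0.1392) = -0.8272, so φ₂ = -55.81°.
Δλ = atan2(sin θ sin δ cos φ₁, cos δ − sin φ₁ sin φ₂) = atan2(0.0827, 0.2847) = 16.204°.
λ₂ = -84.410° + 16.204° = -68.21°.

-55.81°, -68.21°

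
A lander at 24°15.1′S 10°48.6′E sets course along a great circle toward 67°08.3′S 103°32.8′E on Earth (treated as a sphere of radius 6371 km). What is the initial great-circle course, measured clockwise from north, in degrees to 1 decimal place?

Δλ = 92.737° = 1.6186 rad.
y = sin Δλ · cos φ₂ = (0.9989)(0.3885) = 0.3881
x = cos φ₁ sin φ₂ − sin φ₁ cos φ₂ cos Δλ = (0.9118)(-0.9214) − (-0.4107)(0.3885)(-0.0477) = -0.8477
θ = atan2(y, x) = 155.40°, so the bearing is 155.4°.

155.4°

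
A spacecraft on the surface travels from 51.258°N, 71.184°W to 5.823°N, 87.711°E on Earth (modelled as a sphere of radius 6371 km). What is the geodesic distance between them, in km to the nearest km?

With latitudes φ₁ = 51.258°, φ₂ = 5.823° and longitude difference Δλ = 158.895°:
cos c = sin φ₁ sin φ₂ + cos φ₁ cos φ₂ cos Δλ = (0.7800)(0.1015) + (0.6258)(0.9948)(-0.9329) = -0.50169,
so c = arccos(-0.50169) = 2.09635 rad.
Distance = R·c = 6371 × 2.0963 ≈ 13356 km.

13356 km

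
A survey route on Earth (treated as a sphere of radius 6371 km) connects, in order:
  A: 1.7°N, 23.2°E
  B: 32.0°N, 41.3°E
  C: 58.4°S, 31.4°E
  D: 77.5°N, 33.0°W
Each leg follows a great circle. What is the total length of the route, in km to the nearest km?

29694 km

Leg A→B: central angle 0.6068 rad, distance 3866.2 km.
Leg B→C: central angle 1.5844 rad, distance 10094.2 km.
Leg C→D: central angle 2.4695 rad, distance 15733.3 km.
Total: 3866.2 + 10094.2 + 15733.3 ≈ 29694 km.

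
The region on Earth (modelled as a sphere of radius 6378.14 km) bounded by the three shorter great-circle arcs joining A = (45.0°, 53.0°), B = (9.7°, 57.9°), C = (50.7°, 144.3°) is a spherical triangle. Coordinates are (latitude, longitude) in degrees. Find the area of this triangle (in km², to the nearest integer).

13159810 km²

Side lengths (central angles): a = 1.4004, b = 1.0039, c = 0.6205 rad; semiperimeter s = 1.5124.
By l'Huilier's theorem, tan(E/4) = √[tan(s/2) tan((s−a)/2) tan((s−b)/2) tan((s−c)/2)], giving spherical excess E = 0.3235 rad.
Area = E·R² = 0.3235 × (6378.14)² ≈ 13159810 km².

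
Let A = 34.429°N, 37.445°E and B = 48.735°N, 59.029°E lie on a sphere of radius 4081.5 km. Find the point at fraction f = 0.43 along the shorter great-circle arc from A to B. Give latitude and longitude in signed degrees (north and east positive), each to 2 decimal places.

41.06°, 45.55°

Central angle δ = 0.3741 rad. Interpolating on the sphere with fraction f = 0.43:
P = [sin((1−f)δ)·A + sin(fδ)·B] / sin δ = 0.5791·A + 0.4383·B in Cartesian coordinates,
giving P = (0.5280, 0.5383, 0.6569), i.e. latitude 41.06°, longitude 45.55°.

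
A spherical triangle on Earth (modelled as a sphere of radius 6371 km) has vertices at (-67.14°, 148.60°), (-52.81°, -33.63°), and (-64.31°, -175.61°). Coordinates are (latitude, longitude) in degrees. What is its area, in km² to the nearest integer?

Side lengths (central angles): a = 1.0339, b = 0.2577, c = 1.0479 rad; semiperimeter s = 1.1697.
By l'Huilier's theorem, tan(E/4) = √[tan(s/2) tan((s−a)/2) tan((s−b)/2) tan((s−c)/2)], giving spherical excess E = 0.1468 rad.
Area = E·R² = 0.1468 × (6371)² ≈ 5957910 km².

5957910 km²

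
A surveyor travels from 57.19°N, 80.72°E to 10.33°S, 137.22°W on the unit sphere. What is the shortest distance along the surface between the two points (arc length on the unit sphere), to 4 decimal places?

Let φ₁ = 0.9982 rad, φ₂ = -0.1803 rad, and Δλ = 2.4794 rad.
Haversine: a = sin²(Δφ/2) + cos φ₁ cos φ₂ sin²(Δλ/2) = 0.3088 + (0.5419)(0.9838)(0.8943) = 0.78556.
Central angle c = 2·arcsin(√a) = 2.17867 rad.
On the unit sphere the arc length equals the central angle: 2.1787.

2.1787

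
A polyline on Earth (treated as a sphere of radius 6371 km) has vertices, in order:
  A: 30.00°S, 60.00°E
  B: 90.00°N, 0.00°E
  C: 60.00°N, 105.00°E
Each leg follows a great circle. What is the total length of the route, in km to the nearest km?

16679 km

Leg A→B: central angle 2.0944 rad, distance 13343.4 km.
Leg B→C: central angle 0.5236 rad, distance 3335.8 km.
Total: 13343.4 + 3335.8 ≈ 16679 km.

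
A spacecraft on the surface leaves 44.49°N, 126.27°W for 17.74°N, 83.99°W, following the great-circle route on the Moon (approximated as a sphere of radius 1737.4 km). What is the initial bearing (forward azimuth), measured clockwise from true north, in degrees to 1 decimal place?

113.3°

With φ₁ = 0.7765, φ₂ = 0.3096, Δλ = 0.7379 rad, the forward-azimuth formula gives
θ = atan2( sin Δλ cos φ₂ , cos φ₁ sin φ₂ − sin φ₁ cos φ₂ cos Δλ ) = atan2(0.6408, -0.2765) = 113.34°.
So the initial bearing is 113.3°.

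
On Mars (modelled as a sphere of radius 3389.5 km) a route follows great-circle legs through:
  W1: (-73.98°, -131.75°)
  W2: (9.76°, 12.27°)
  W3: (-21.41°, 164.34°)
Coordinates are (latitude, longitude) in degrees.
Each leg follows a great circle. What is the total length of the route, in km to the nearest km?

Leg W1→W2: central angle 1.9639 rad, distance 6656.5 km.
Leg W2→W3: central angle 2.6311 rad, distance 8918.3 km.
Total: 6656.5 + 8918.3 ≈ 15575 km.

15575 km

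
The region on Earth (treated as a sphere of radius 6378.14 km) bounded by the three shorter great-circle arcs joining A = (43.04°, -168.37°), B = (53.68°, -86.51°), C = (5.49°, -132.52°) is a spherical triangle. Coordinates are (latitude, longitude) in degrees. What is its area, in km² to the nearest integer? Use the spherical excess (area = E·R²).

Side lengths (central angles): a = 1.0626, b = 0.8566, c = 0.9132 rad; semiperimeter s = 1.4162.
By l'Huilier's theorem, tan(E/4) = √[tan(s/2) tan((s−a)/2) tan((s−b)/2) tan((s−c)/2)], giving spherical excess E = 0.4235 rad.
Area = E·R² = 0.4235 × (6378.14)² ≈ 17229499 km².

17229499 km²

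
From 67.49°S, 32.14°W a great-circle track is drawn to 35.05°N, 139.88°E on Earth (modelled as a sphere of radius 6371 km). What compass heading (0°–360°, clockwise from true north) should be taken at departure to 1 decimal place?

With φ₁ = -1.1779, φ₂ = 0.6117, Δλ = 3.0023 rad, the forward-azimuth formula gives
θ = atan2( sin Δλ cos φ₂ , cos φ₁ sin φ₂ − sin φ₁ cos φ₂ cos Δλ ) = atan2(0.1137, -0.5291) = 167.88°.
So the initial bearing is 167.9°.

167.9°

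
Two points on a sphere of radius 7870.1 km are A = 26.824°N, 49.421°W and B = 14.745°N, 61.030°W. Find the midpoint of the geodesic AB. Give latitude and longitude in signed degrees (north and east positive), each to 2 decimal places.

Central angle δ = 0.2831 rad. Interpolating on the sphere with fraction f = 0.5:
P = [sin((1−f)δ)·A + sin(fδ)·B] / sin δ = 0.5050·A + 0.5050·B in Cartesian coordinates,
giving P = (0.5297, -0.7696, 0.3564), i.e. latitude 20.88°, longitude -55.46°.

20.88°, -55.46°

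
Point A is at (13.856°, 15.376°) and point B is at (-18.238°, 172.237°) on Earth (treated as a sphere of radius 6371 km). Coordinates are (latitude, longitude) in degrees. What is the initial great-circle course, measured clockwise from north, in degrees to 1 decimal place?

Δλ = 156.861° = 2.7377 rad.
y = sin Δλ · cos φ₂ = (0.3930)(0.9498) = 0.3732
x = cos φ₁ sin φ₂ − sin φ₁ cos φ₂ cos Δλ = (0.9709)(-0.3130) − (0.2395)(0.9498)(-0.9196) = -0.0947
θ = atan2(y, x) = 104.24°, so the bearing is 104.2°.

104.2°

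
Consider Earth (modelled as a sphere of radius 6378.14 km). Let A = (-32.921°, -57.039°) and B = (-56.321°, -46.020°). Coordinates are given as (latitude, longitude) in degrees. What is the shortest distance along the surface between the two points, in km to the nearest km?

With latitudes φ₁ = -32.921°, φ₂ = -56.321° and longitude difference Δλ = 11.019°:
cos c = sin φ₁ sin φ₂ + cos φ₁ cos φ₂ cos Δλ = (-0.5435)(-0.8322) + (0.8394)(0.5545)(0.9816) = 0.90917,
so c = arccos(0.90917) = 0.42950 rad.
Distance = R·c = 6378.14 × 0.4295 ≈ 2739 km.

2739 km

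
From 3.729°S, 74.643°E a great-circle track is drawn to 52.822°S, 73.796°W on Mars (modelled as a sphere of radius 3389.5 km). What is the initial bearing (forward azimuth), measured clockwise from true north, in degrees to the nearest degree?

201°

Δλ = -148.439° = -2.5907 rad.
y = sin Δλ · cos φ₂ = (-0.5234)(0.6043) = -0.3163
x = cos φ₁ sin φ₂ − sin φ₁ cos φ₂ cos Δλ = (0.9979)(-0.7968) − (-0.0650)(0.6043)(-0.8521) = -0.8286
θ = atan2(y, x) = -159.11°; adding 360° gives 201°.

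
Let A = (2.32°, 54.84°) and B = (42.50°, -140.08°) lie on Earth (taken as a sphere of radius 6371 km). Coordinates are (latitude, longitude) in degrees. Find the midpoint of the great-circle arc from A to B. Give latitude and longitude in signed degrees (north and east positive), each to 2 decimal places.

Central angle δ = 2.3247 rad. Interpolating on the sphere with fraction f = 0.5:
P = [sin((1−f)δ)·A + sin(fδ)·B] / sin δ = 1.2589·A + 1.2589·B in Cartesian coordinates,
giving P = (0.0125, 0.4327, 0.9014), i.e. latitude 64.35°, longitude 88.34°.

64.35°, 88.34°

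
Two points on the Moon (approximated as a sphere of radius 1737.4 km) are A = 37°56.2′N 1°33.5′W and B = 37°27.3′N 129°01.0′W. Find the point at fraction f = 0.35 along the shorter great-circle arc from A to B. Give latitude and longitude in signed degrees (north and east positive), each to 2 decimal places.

57.63°, -39.69°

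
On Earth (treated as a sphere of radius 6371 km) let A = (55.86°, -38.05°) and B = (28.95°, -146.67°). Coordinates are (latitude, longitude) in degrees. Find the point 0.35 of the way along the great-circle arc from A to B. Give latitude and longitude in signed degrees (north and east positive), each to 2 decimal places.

The central angle between A and B is δ = 1.3245 rad.
With f = 0.35, the slerp weights are sin((1−f)δ)/sin δ = 0.7820 and sin(fδ)/sin δ = 0.4611.
Weighted sum of the unit vectors: (0.7820)·(0.4419,-0.3459,0.8277) + (0.4611)·(-0.7311,-0.4808,0.4840) = (0.0085, -0.4922, 0.8704).
Converting back: φ = atan2(z, √(x²+y²)) = 60.51°, λ = atan2(y, x) = -89.01°.

60.51°, -89.01°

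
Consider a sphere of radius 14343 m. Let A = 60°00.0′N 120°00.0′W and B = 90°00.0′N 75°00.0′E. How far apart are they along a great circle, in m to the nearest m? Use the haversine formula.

7510 m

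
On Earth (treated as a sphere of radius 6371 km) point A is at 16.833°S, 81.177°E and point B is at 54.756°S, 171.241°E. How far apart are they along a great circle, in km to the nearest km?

8490 km

In radians: φ₁ = -0.2938, φ₂ = -0.9557, Δλ = 90.064° = 1.5719 rad.
cos c = sin φ₁ sin φ₂ + cos φ₁ cos φ₂ cos Δλ = (-0.2896)(-0.8167) + (0.9572)(0.5771)(-0.0011) = 0.23589,
so c = arccos(0.23589) = 1.33267 rad.
Distance = R·c = 6371 × 1.3327 ≈ 8490 km.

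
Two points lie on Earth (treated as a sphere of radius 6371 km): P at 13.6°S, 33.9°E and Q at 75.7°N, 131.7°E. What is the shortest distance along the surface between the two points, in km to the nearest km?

In radians: φ₁ = -0.2374, φ₂ = 1.3212, Δλ = 97.800° = 1.7069 rad.
Haversine: a = sin²(Δφ/2) + cos φ₁ cos φ₂ sin²(Δλ/2) = 0.4939 + (0.9720)(0.2470)(0.5679) = 0.63022.
Central angle c = 2·arcsin(√a) = 1.83427 rad.
Distance = R·c = 6371 × 1.8343 ≈ 11686 km.

11686 km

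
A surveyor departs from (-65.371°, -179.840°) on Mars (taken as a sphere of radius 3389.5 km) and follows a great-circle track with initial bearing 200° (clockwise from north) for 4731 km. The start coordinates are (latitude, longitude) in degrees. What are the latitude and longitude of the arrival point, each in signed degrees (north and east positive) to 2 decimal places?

-32.95°, 23.82°

Angular distance δ = d/R = 4731/3389.5 = 1.39578 rad; initial bearing θ = 3.4907 rad.
sin φ₂ = sin φ₁ cos δ + cos φ₁ sin δ cos θ = (-0.9090)(0.1741) + (0.4167)(0.9847)(-0.9397) = -0.5439, so φ₂ = -32.95°.
Δλ = atan2(sin θ sin δ cos φ₁, cos δ − sin φ₁ sin φ₂) = atan2(-0.1404, -0.3203) = -156.337°.
λ₂ = -179.840° − 156.337° = -336.18° → 23.82° after wrapping to (−180°, 180°].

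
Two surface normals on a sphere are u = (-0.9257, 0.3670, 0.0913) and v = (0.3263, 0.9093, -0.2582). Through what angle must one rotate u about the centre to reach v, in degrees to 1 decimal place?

u·v = 0.0081; |u| = 1.0000, |v| = 1.0000.
cos θ = (u·v)/(|u||v|) = 0.0081, so θ = 89.5°.

89.5°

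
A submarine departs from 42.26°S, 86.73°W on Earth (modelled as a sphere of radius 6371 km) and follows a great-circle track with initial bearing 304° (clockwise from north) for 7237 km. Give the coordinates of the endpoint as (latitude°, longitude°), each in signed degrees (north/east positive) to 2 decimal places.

Angular distance δ = d/R = 7237/6371 = 1.13593 rad; initial bearing θ = 5.3058 rad.
sin φ₂ = sin φ₁ cos δ + cos φ₁ sin δ cos θ = (-0.6725)(0.4213) + (0.7401)(0.9069)(0.5592) = 0.0920, so φ₂ = 5.28°.
Δλ = atan2(sin θ sin δ cos φ₁, cos δ − sin φ₁ sin φ₂) = atan2(-0.5565, 0.4832) = -49.032°.
λ₂ = -86.730° − 49.032° = -135.76°.

5.28°, -135.76°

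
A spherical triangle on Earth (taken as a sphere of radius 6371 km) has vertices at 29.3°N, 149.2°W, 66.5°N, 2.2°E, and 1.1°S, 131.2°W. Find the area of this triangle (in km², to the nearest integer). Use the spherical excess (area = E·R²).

Side lengths (central angles): a = 1.8666, b = 0.6097, c = 1.4268 rad; semiperimeter s = 1.9516.
By l'Huilier's theorem, tan(E/4) = √[tan(s/2) tan((s−a)/2) tan((s−b)/2) tan((s−c)/2)], giving spherical excess E = 0.4607 rad.
Area = E·R² = 0.4607 × (6371)² ≈ 18698932 km².

18698932 km²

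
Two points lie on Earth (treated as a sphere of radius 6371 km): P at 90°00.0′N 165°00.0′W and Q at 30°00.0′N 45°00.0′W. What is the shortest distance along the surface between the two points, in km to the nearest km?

6672 km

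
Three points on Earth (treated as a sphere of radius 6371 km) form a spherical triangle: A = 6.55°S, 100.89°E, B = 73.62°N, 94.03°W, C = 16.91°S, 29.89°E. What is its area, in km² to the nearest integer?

Side lengths (central angles): a = 2.0149, b = 1.2211, c = 1.9608 rad; semiperimeter s = 2.5984.
By l'Huilier's theorem, tan(E/4) = √[tan(s/2) tan((s−a)/2) tan((s−b)/2) tan((s−c)/2)], giving spherical excess E = 1.9843 rad.
Area = E·R² = 1.9843 × (6371)² ≈ 80543259 km².

80543259 km²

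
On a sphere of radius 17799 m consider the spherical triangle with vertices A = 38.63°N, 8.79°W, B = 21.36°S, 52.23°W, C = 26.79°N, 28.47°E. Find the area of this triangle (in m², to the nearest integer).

130551760 m²

Side lengths (central angles): a = 1.6006, b = 0.5801, c = 1.2652 rad; semiperimeter s = 1.7230.
By l'Huilier's theorem, tan(E/4) = √[tan(s/2) tan((s−a)/2) tan((s−b)/2) tan((s−c)/2)], giving spherical excess E = 0.4121 rad.
Area = E·R² = 0.4121 × (17799)² ≈ 130551760 m².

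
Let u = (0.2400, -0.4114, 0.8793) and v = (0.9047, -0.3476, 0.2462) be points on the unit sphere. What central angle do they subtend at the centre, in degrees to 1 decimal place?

u·v = 0.5766; |u| = 1.0000, |v| = 1.0000.
cos θ = (u·v)/(|u||v|) = 0.5766, so θ = 54.8°.

54.8°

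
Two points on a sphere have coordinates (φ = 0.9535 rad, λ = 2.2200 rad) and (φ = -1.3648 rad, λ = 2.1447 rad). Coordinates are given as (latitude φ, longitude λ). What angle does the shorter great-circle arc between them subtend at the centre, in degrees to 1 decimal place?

132.9°

With latitudes φ₁ = 54.632°, φ₂ = -78.197° and longitude difference Δλ = -4.314°:
cos c = sin φ₁ sin φ₂ + cos φ₁ cos φ₂ cos Δλ = (0.8154)(-0.9789) + (0.5788)(0.2045)(0.9972) = -0.68015,
so c = arccos(-0.68015) = 2.31876 rad.
So the angular separation is 132.9°.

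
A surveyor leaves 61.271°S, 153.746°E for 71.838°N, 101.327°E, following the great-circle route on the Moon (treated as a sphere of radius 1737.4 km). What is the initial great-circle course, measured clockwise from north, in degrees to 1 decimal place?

With φ₁ = -1.0694, φ₂ = 1.2538, Δλ = -0.9149 rad, the forward-azimuth formula gives
θ = atan2( sin Δλ cos φ₂ , cos φ₁ sin φ₂ − sin φ₁ cos φ₂ cos Δλ ) = atan2(-0.2470, 0.6234) = -21.62°.
Adding 360° brings this into [0°, 360°): 338.4°.

338.4°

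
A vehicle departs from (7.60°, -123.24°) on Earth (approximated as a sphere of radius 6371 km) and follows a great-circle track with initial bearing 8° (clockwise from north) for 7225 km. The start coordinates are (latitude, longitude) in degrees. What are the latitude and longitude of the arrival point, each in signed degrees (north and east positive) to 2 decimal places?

70.97°, -100.48°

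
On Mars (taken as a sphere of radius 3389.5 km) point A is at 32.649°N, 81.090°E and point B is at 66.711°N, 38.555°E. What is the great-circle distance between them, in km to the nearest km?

2496 km

In radians: φ₁ = 0.5698, φ₂ = 1.1643, Δλ = -42.535° = -0.7424 rad.
cos c = sin φ₁ sin φ₂ + cos φ₁ cos φ₂ cos Δλ = (0.5395)(0.9185) + (0.8420)(0.3954)(0.7369) = 0.74083,
so c = arccos(0.74083) = 0.73648 rad.
Distance = R·c = 3389.5 × 0.7365 ≈ 2496 km.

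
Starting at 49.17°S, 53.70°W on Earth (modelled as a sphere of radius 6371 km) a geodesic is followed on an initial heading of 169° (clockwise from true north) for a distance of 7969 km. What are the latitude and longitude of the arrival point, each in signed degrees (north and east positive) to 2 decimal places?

-57.91°, 106.37°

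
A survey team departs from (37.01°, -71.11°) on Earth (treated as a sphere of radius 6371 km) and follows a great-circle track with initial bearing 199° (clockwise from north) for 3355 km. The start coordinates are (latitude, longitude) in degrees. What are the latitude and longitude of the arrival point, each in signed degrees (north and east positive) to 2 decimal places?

8.10°, -80.62°

Angular distance δ = d/R = 3355/6371 = 0.52660 rad; initial bearing θ = 3.4732 rad.
sin φ₂ = sin φ₁ cos δ + cos φ₁ sin δ cos θ = (0.6020)(0.8645) + (0.7985)(0.5026)(-0.9455) = 0.1409, so φ₂ = 8.10°.
Δλ = atan2(sin θ sin δ cos φ₁, cos δ − sin φ₁ sin φ₂) = atan2(-0.1307, 0.7797) = -9.514°.
λ₂ = -71.110° − 9.514° = -80.62°.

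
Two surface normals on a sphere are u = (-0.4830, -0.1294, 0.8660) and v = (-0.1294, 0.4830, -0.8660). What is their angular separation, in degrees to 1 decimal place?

138.6°

u·v = -0.7500; |u| = 1.0000, |v| = 1.0000.
cos θ = (u·v)/(|u||v|) = -0.7500, so θ = 138.6°.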